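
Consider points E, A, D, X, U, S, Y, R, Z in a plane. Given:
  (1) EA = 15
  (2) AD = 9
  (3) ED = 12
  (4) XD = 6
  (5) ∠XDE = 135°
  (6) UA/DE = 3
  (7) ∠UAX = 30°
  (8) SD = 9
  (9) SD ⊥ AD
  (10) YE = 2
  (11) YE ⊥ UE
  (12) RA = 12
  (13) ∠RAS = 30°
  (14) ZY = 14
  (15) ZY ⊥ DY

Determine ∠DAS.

Step 1: By the law of cosines on triangle ADS: AS² = 9² + 9² − 2·9·9·cos(90°) = 162, so AS = 9·√2.
Step 2: By the inverse law of cosines on triangle DAS: cos(∠DAS) = (9² + (9·√2)² − 9²) / (2·9·9·√2) = 162/229.1 = 0.7071, so ∠DAS = 45°.

Therefore, the measure of angle ∠DAS = 45°.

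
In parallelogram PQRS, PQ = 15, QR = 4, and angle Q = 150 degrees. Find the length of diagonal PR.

Using the law of cosines:
d^2 = 15^2 + 4^2 - 2(15)(4)cos(150 degrees)
d^2 = 225 + 16 - 120*-sqrt(3)/2
d^2 = 60*sqrt(3) + 241
d = sqrt(60*sqrt(3) + 241)

sqrt(60*sqrt(3) + 241)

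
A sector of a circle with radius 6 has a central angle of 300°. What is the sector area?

The full circle has area πr² = π(6)² = 36*pi.
The sector covers 300° out of 360°, a fraction of 5/6.
Sector area = 36*pi × 5/6 = 30*pi.

30*pi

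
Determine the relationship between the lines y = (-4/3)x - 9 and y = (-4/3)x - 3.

Slope of line 1: m1 = -4/3
Slope of line 2: m2 = -4/3
Two lines are parallel if and only if they have equal slopes (or both are vertical).
Here m1 = m2 = -4/3, confirming the lines are parallel.

Parallel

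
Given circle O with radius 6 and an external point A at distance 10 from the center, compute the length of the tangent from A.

tangent = √(d² - r²) = √(10² - 6²) = √(100 - 36) = √64 = 8

8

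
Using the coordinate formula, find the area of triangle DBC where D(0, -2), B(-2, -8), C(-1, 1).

The Shoelace formula computes the area from vertex coordinates by summing cross products.
For vertices (0,-2), (-2,-8), (-1,1):
Signed sum = 0*-8 - -2*-2 + -2*1 - -1*-8 + -1*-2 - 0*1
= -4 + -10 + 2 = -12
Area = (1/2)|-12| = 6.

6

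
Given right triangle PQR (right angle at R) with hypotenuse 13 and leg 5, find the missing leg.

Rearranging the Pythagorean theorem to solve for the unknown leg:
leg^2 = hypotenuse^2 - known_leg^2 = 169 - 25 = 144
leg = sqrt(144) = 12.

12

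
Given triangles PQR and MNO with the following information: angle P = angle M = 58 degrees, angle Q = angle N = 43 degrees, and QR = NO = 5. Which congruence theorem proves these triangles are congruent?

The given information provides:
angle P = angle M = 58 degrees, angle Q = angle N = 43 degrees, and QR = NO = 5
This matches the AAS congruence theorem.
Two pairs of corresponding angles and a non-included side are equal (Angle-Angle-Side).

AAS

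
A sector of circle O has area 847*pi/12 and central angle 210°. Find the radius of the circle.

The sector covers 210°/360° = 7/12 of the full circle.
Full circle area = 847*pi/12 / 7/12 = 121*pi.
Since full area = πr², we get r² = 121*pi/π = 121, so r = 11.

11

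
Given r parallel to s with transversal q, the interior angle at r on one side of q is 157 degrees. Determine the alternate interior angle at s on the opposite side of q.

Alternate interior angles are equal: 157 degrees.

157 degrees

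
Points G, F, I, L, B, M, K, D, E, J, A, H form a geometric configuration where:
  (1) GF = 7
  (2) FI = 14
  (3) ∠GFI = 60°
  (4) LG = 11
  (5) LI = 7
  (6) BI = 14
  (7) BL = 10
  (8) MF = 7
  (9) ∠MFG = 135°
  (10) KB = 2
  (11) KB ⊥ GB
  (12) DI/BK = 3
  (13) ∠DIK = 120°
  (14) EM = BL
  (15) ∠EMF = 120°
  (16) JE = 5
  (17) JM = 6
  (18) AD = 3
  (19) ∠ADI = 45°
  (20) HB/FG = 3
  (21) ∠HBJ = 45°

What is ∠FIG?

Step 1: By the law of cosines on triangle IFG: IG² = 14² + 7² − 2·14·7·cos(60°) = 147, so IG = 7·√3.
Step 2: By the inverse law of cosines on triangle FIG: cos(∠FIG) = (14² + (7·√3)² − 7²) / (2·14·7·√3) = 294/339.48 = 0.866, so ∠FIG = 30°.

Therefore, the measure of angle ∠FIG = 30°.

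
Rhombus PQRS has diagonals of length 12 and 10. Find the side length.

Half-diagonals are 6 and 5. side = sqrt(6^2 + 5^2) = sqrt(61)

sqrt(61)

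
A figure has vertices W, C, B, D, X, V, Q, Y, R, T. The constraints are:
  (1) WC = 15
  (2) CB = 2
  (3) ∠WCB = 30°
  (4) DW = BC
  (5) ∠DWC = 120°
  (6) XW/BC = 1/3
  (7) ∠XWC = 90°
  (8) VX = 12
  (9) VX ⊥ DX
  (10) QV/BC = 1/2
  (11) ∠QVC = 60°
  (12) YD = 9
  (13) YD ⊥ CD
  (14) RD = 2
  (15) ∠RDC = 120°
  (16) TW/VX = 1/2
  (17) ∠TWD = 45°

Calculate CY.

From the given relations: DW = BC = 2.
Step 1: By the law of cosines on triangle CWD: CD² = 15² + 2² − 2·15·2·cos(120°) = 259, so CD ≈ 16.09.
Step 2: By the law of cosines on triangle CDY: CY² = 16.09² + 9² − 2·16.09·9·cos(90°) = 340, so CY = 2·√85.

Therefore, the length of CY = 2·√85.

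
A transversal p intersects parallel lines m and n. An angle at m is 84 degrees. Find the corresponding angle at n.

Corresponding angles are equal: 84 degrees.

84 degrees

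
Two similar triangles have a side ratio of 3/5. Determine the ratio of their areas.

Area ratio = (side ratio)^2 = (3/5)^2 = 9:25.

9:25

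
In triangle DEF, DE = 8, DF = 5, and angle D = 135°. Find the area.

Area = (1/2)(8)(5) sin(135°) = (1/2)(8)(5)(sqrt(2)/2) = 10*sqrt(2)

10*sqrt(2)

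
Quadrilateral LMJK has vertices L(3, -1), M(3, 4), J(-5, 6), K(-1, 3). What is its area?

Using the Shoelace formula for a quadrilateral (vertices in order):
Area = (1/2)|sum of (x_i * y_(i+1) - x_(i+1) * y_i)|
Terms: (3*4 - 3*-1) = 15, (3*6 - -5*4) = 38, (-5*3 - -1*6) = -9, (-1*-1 - 3*3) = -8
Sum = 36
Area = (1/2)(36) = 18

18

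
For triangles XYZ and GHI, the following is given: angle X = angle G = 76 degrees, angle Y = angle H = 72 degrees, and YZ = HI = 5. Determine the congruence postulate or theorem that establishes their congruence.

The given information provides:
angle X = angle G = 76 degrees, angle Y = angle H = 72 degrees, and YZ = HI = 5
This matches the AAS congruence theorem.
Two pairs of corresponding angles and a non-included side are equal (Angle-Angle-Side).

AAS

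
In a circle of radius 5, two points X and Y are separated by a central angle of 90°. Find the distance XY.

Chord length = 2r sin(θ/2)
= 2 × 5 × sin(90°/2)
= 2 × 5 × sin(45°)
= 5*sqrt(2)

5*sqrt(2)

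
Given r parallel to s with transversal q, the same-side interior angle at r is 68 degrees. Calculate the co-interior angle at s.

Co-interior angles sum to 180: 180 - 68 = 112 degrees.

112 degrees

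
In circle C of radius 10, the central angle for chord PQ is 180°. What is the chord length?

Chord length = 2r sin(θ/2)
= 2 × 10 × sin(180°/2)
= 2 × 10 × sin(90°)
= 20

20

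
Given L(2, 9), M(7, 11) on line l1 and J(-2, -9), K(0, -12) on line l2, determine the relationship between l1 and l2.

Slope of line 1: m1 = (11 - 9)/(7 - 2) = 2/5 = 2/5
Slope of line 2: m2 = (-12 - -9)/(0 - -2) = -3/2 = -3/2
For parallel lines we need equal slopes: 2/5 != -3/2.
For perpendicular lines we need m1*m2 = -1: (2/5)(-3/2) = -3/5 != -1.
Since neither condition holds, the lines are neither parallel nor perpendicular.

Neither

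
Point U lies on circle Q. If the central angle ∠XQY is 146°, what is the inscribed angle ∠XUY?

Inscribed angle = 146° / 2 = 73° (inscribed angle theorem).

73°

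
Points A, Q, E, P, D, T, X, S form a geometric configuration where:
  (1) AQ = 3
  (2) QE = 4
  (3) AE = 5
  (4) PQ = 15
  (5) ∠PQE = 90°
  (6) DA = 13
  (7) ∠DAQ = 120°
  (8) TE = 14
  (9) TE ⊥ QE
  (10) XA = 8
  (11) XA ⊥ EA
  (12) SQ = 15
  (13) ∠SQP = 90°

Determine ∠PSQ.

Step 1: By the law of cosines on triangle SQP: SP² = 15² + 15² − 2·15·15·cos(90°) = 450, so SP = 15·√2.
Step 2: By the inverse law of cosines on triangle PSQ: cos(∠PSQ) = ((15·√2)² + 15² − 15²) / (2·15·√2·15) = 450/636.4 = 0.7071, so ∠PSQ = 45°.

Therefore, the measure of angle ∠PSQ = 45°.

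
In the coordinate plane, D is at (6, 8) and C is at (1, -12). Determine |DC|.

d = sqrt((-5)^2 + (-20)^2) = sqrt(425) = 5*sqrt(17)

5*sqrt(17)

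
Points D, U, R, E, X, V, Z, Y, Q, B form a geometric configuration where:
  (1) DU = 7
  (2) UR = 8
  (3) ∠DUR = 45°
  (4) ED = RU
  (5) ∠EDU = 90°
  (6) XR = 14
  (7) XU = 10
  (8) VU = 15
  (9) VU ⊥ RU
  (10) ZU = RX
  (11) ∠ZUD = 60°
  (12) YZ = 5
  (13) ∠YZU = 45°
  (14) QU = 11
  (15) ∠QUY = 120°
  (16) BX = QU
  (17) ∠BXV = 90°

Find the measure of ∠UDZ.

From the given relations: ZU = RX = 14.
Step 1: By the law of cosines on triangle DUZ: DZ² = 7² + 14² − 2·7·14·cos(60°) = 147, so DZ = 7·√3.
Step 2: By the inverse law of cosines on triangle UDZ: cos(∠UDZ) = (7² + (7·√3)² − 14²) / (2·7·7·√3) = 0/169.74 = 0, so ∠UDZ = 90°.

Therefore, the measure of angle ∠UDZ = 90°.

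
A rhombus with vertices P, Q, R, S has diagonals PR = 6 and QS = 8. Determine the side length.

In a rhombus, the diagonals bisect each other perpendicularly, creating four congruent right triangles.
Each triangle has legs 3 (half of 6) and 4 (half of 8).
The hypotenuse of each right triangle is a side of the rhombus:
side = sqrt(3^2 + 4^2) = sqrt(25) = 5

5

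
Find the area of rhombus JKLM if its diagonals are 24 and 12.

Area = (24 * 12) / 2 = 288 / 2 = 144

144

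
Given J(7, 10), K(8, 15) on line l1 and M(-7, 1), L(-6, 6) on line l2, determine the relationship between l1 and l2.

Slope of line 1: m1 = (15 - 10)/(8 - 7) = 5/1 = 5
Slope of line 2: m2 = (6 - 1)/(-6 - -7) = 5/1 = 5
Two lines are parallel if and only if they have equal slopes (or both are vertical).
Here m1 = m2 = 5, confirming the lines are parallel.

Parallel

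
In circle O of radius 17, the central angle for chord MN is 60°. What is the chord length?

Drop a perpendicular from the center to the chord, bisecting both the chord and the central angle.
Each half-chord = r sin(θ/2) = 17 sin(30°).
The full chord = 2 × 17 × sin(30°) = 17.

17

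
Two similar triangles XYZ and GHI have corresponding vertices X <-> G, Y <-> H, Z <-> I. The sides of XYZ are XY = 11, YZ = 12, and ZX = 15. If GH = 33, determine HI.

Since the triangles are similar, the ratio of corresponding sides is constant.
Scale factor k = GH / XY = 33 / 11 = 3
HI = k * YZ = 3 * 12 = 36

36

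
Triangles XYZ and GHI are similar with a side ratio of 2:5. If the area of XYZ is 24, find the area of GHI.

Area ratio = (2/5)^2 = 4/25. Area of GHI = 24 * 25/4 = 150.

150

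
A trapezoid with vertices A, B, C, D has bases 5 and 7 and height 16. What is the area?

A trapezoid's area equals the midsegment times the height.
The midsegment is (5 + 7) / 2 = 6.
Area = 6 * 16 = 96.

96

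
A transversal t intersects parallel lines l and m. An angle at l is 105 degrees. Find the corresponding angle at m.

When a transversal crosses parallel lines, angles in the same position at each intersection are called corresponding angles.
These are always equal, so the answer is 105 degrees.

105 degrees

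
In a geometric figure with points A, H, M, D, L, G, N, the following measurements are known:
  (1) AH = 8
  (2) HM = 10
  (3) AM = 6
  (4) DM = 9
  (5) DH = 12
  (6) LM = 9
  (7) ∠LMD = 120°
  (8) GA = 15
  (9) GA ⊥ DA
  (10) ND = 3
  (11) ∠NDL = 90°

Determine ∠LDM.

Step 1: By the law of cosines on triangle DML: DL² = 9² + 9² − 2·9·9·cos(120°) = 243, so DL = 9·√3.
Step 2: By the inverse law of cosines on triangle LDM: cos(∠LDM) = ((9·√3)² + 9² − 9²) / (2·9·√3·9) = 243/280.59 = 0.866, so ∠LDM = 30°.

Therefore, the measure of angle ∠LDM = 30°.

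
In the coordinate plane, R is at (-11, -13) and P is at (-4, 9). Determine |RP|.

The horizontal distance is |-4 - -11| = 7 and the vertical distance is |9 - -13| = 22.
By the Pythagorean theorem, d = sqrt(7^2 + 22^2) = sqrt(533).

sqrt(533)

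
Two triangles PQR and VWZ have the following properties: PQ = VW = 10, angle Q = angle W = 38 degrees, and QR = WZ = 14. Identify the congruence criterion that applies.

The given information provides:
PQ = VW = 10, angle Q = angle W = 38 degrees, and QR = WZ = 14
This matches the SAS congruence theorem.
Two pairs of corresponding sides and the included angle are equal (Side-Angle-Side).

SAS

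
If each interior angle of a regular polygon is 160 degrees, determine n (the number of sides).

The exterior angle is the supplement of the interior angle: 180 - 160 = 20 degrees.
Since the exterior angles of any convex polygon sum to 360 degrees, the number of sides is 360 / 20 = 18.

18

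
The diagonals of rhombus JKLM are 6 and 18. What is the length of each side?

Half-diagonals are 3 and 9. side = sqrt(3^2 + 9^2) = sqrt(90) = 3*sqrt(10)

3*sqrt(10)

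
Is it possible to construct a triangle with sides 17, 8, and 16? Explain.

For three segments to close into a triangle, no single side can be as long as the other two combined.
The longest side is 17, and 8 + 16 = 24 > 17.
A triangle can be formed.

Yes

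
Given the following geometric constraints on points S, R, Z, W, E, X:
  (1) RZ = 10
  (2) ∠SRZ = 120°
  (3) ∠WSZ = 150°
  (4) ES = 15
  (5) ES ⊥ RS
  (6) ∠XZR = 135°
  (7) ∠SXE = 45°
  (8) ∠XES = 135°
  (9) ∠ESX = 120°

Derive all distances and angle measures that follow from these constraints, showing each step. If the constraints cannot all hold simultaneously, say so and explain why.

These constraints are not satisfiable: (7), (8) and (9) are the three interior angles of triangle SXE, which must sum to 180°, but 45° + 135° + 120° = 300°. No planar figure meets all of them, so nothing further can be derived.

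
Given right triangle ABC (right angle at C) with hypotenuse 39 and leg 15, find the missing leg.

By the Pythagorean theorem: BC^2 = AB^2 - AC^2
BC^2 = 39^2 - 15^2 = 1521 - 225 = 1296
BC = sqrt(1296) = 36

36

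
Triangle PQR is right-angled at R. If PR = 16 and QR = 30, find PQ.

In a right triangle, the square of the hypotenuse equals the sum of the squares of the two legs.
The legs are 16 and 30, so the hypotenuse = sqrt(256 + 900) = sqrt(1156) = 34.

34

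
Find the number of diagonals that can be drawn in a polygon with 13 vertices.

Total line segments between 13 vertices = C(13,2) = 78.
Subtract the 13 sides: 78 - 13 = 65 diagonals.

65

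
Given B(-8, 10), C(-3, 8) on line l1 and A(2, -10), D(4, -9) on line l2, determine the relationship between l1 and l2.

Slope of line 1: m1 = (8 - 10)/(-3 - -8) = -2/5 = -2/5
Slope of line 2: m2 = (-9 - -10)/(4 - 2) = 1/2 = 1/2
For parallel lines we need equal slopes: -2/5 != 1/2.
For perpendicular lines we need m1*m2 = -1: (-2/5)(1/2) = -1/5 != -1.
Since neither condition holds, the lines are neither parallel nor perpendicular.

Neither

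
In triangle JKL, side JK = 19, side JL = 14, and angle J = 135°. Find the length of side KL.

When two sides and the included angle are known, the law of cosines gives the third side.
c^2 = a^2 + b^2 - 2ab cos(C) generalizes the Pythagorean theorem to non-right triangles.
Here: KL^2 = 361 + 196 - 532*(-sqrt(2)/2) = 266*sqrt(2) + 557
KL = sqrt(266*sqrt(2) + 557)

sqrt(266*sqrt(2) + 557)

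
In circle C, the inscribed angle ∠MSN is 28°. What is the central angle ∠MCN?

By the inscribed angle theorem, the central angle is twice the inscribed angle.
Central angle = 2 × 28° = 56°

56°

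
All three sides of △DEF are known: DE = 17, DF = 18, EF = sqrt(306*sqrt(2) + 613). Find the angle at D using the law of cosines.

When all three sides of a triangle are known, the law of cosines can be rearranged to find any angle.
cos(C) = (a² + b² - c²) / (2ab) gives cos(D) = -sqrt(2)/2.
Taking the inverse cosine: D = 135°.

135°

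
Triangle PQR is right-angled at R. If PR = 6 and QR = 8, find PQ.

In a right triangle, the square of the hypotenuse equals the sum of the squares of the two legs.
The legs are 6 and 8, so the hypotenuse = sqrt(36 + 64) = sqrt(100) = 10.

10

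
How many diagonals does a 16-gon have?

Each of the 16 vertices connects to 13 non-adjacent vertices via diagonals.
Total connections = 16 × 13 = 208, but each diagonal is counted twice.
Number of diagonals = 208 / 2 = 104.

104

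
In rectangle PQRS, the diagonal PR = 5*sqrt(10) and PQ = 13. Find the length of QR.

b = sqrt(d^2 - a^2) = sqrt(250 - 169) = sqrt(81) = 9

9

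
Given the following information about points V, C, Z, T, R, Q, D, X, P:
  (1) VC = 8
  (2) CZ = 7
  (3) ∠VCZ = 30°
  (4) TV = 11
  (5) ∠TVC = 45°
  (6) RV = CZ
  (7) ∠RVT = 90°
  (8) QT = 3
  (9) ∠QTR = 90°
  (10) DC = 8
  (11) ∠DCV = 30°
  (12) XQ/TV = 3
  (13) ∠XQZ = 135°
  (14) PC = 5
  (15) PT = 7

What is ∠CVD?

Step 1: By the law of cosines on triangle VCD: VD² = 8² + 8² − 2·8·8·cos(30°) = 17.15, so VD ≈ 4.14.
Step 2: By the inverse law of cosines on triangle CVD: cos(∠CVD) = (8² + 4.14² − 8²) / (2·8·4.14) = 17.15/66.26 = 0.2588, so ∠CVD = 75°.

Therefore, the measure of angle ∠CVD = 75°.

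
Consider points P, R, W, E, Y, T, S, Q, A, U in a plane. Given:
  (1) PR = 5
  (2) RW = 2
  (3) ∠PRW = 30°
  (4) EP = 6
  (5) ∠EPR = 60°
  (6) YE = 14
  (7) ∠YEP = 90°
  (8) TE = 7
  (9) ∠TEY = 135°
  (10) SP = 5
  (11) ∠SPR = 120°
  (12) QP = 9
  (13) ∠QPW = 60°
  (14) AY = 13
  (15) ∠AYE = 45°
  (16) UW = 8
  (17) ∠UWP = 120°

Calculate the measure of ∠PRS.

Step 1: By the law of cosines on triangle RPS: RS² = 5² + 5² − 2·5·5·cos(120°) = 75, so RS = 5·√3.
Step 2: By the inverse law of cosines on triangle PRS: cos(∠PRS) = (5² + (5·√3)² − 5²) / (2·5·5·√3) = 75/86.6 = 0.866, so ∠PRS = 30°.

Therefore, the measure of angle ∠PRS = 30°.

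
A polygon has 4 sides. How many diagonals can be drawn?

Total line segments between 4 vertices = C(4,2) = 6.
Subtract the 4 sides: 6 - 4 = 2 diagonals.

2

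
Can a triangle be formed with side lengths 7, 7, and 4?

Yes.
The triangle inequality requires that the sum of any two sides exceeds the third.
Here 4 + 7 = 11 > 7, so the condition is met.

Yes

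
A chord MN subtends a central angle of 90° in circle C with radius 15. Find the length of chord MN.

Chord length = 2r sin(θ/2)
= 2 × 15 × sin(90°/2)
= 2 × 15 × sin(45°)
= 15*sqrt(2)

15*sqrt(2)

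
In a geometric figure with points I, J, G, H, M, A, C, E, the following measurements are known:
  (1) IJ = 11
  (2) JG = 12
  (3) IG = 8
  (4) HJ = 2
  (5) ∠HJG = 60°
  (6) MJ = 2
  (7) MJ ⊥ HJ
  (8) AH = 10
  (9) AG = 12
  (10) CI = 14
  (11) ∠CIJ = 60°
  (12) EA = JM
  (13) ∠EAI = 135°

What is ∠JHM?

Step 1: By the law of cosines on triangle HJM: HM² = 2² + 2² − 2·2·2·cos(90°) = 8, so HM = 2·√2.
Step 2: By the inverse law of cosines on triangle JHM: cos(∠JHM) = (2² + (2·√2)² − 2²) / (2·2·2·√2) = 8/11.31 = 0.7071, so ∠JHM = 45°.

Therefore, the measure of angle ∠JHM = 45°.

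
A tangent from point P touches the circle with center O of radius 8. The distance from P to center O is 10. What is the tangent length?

The tangent, radius, and line from the external point to the center form a right triangle.
The right angle is where the tangent meets the radius.
By the Pythagorean theorem: tangent² + 8² = 10²
tangent² = 100 - 64 = 36
tangent = 6

6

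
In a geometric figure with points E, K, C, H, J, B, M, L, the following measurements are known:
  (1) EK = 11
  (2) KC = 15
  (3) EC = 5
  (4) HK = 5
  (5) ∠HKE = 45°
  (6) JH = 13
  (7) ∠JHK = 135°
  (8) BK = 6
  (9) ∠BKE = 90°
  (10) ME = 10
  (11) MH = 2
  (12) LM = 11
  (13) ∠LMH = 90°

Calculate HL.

Step 1: By the law of cosines on triangle HML: HL² = 2² + 11² − 2·2·11·cos(90°) = 125, so HL = 5·√5.

Therefore, the length of HL = 5·√5.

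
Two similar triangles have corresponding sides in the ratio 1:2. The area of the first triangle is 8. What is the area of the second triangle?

The ratio of areas of similar triangles = (side ratio)^2.
Side ratio = 1:2, so area ratio = 1:4.
Area of the second triangle / Area of the first triangle = 4/1
Area of the second triangle = 8 * 4/1 = 32

32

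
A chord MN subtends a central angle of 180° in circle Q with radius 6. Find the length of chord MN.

Chord length = 2r sin(θ/2)
= 2 × 6 × sin(180°/2)
= 2 × 6 × sin(90°)
= 12

12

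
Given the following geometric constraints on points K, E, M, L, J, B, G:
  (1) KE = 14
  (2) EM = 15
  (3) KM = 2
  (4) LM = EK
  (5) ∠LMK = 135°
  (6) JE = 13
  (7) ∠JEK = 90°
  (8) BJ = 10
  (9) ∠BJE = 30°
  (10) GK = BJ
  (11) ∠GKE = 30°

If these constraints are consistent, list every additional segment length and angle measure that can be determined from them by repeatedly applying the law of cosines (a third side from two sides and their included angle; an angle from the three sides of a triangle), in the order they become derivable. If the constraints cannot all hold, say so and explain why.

The constraints are consistent. Derivable facts, in order:
After 1 step:
- EB ≈ 6.62
- EG ≈ 7.32
- KJ ≈ 19.1
- KL ≈ 15.48
- ∠EKM = 116.51°
- ∠EMK = 56.63°
- ∠KEM = 6.85°
After 2 steps:
- ∠BEJ = 49.04°
- ∠EBJ = 100.96°
- ∠EGK = 106.88°
- ∠EJK = 47.12°
- ∠EKJ = 42.88°
- ∠GEK = 43.12°
- ∠KLM = 5.24°
- ∠LKM = 39.76°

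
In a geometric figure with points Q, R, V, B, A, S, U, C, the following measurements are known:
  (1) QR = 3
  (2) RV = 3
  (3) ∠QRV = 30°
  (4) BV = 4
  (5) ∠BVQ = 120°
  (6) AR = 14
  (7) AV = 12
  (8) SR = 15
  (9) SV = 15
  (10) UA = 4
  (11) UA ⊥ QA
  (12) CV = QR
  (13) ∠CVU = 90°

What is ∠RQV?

Step 1: By the law of cosines on triangle QRV: QV² = 3² + 3² − 2·3·3·cos(30°) = 2.41, so QV ≈ 1.55.
Step 2: By the inverse law of cosines on triangle RQV: cos(∠RQV) = (3² + 1.55² − 3²) / (2·3·1.55) = 2.41/9.32 = 0.2588, so ∠RQV = 75°.

Therefore, the measure of angle ∠RQV = 75°.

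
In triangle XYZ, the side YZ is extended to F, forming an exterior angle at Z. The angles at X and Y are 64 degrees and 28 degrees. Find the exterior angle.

Exterior angle = 64 + 28 = 92 degrees (exterior angle theorem).

92 degrees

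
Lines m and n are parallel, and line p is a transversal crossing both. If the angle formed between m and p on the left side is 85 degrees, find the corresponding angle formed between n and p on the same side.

When a transversal crosses parallel lines, angles in the same position at each intersection are called corresponding angles.
These are always equal, so the answer is 85 degrees.

85 degrees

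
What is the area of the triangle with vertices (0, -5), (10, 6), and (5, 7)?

Using the Shoelace formula for a triangle:
Area = (1/2)|x0(y1 - y2) + x1(y2 - y0) + x2(y0 - y1)|
Area = (1/2)|0(6 - 7) + 10(7 - -5) + 5(-5 - 6)|
Area = (1/2)|0 + 120 + -55|
Area = (1/2)|65|
Area = (1/2)(65)
Area = 65/2

65/2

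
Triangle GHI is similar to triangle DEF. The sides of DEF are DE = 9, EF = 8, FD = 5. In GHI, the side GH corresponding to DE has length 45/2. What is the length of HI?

k = 45/2/9 = 5/2. HI = 5/2 * 8 = 20.

20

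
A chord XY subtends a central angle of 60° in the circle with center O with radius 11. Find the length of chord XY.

Chord length = 2r sin(θ/2)
= 2 × 11 × sin(60°/2)
= 2 × 11 × sin(30°)
= 11

11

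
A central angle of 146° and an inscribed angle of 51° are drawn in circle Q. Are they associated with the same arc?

By the inscribed angle theorem, the inscribed angle for a central angle of 146° should be 146° / 2 = 73°.
The given inscribed angle is 51°, which does not equal 73°.
Therefore, no, they do not correspond to the same arc.

No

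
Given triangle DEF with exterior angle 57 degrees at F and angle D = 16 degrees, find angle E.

angle E = 57 - 16 = 41 degrees (exterior angle theorem).

41 degrees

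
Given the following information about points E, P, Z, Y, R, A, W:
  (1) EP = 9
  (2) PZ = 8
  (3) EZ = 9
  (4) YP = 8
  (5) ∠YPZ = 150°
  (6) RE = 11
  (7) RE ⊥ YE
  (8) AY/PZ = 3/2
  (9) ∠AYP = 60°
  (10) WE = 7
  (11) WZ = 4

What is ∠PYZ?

Step 1: By the law of cosines on triangle YPZ: YZ² = 8² + 8² − 2·8·8·cos(150°) = 238.85, so YZ ≈ 15.45.
Step 2: By the inverse law of cosines on triangle PYZ: cos(∠PYZ) = (8² + 15.45² − 8²) / (2·8·15.45) = 238.85/247.28 = 0.9659, so ∠PYZ = 15°.

Therefore, the measure of angle ∠PYZ = 15°.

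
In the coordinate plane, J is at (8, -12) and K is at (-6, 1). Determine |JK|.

d = sqrt((-14)^2 + (13)^2) = sqrt(365)

sqrt(365)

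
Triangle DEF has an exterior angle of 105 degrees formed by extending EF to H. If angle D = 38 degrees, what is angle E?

The exterior angle theorem states that an exterior angle equals the sum of the two non-adjacent interior angles.
So 105 = 38 + angle E, which gives angle E = 105 - 38 = 67 degrees.

67 degrees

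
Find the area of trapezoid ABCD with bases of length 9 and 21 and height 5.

A trapezoid's area equals the midsegment times the height.
The midsegment is (9 + 21) / 2 = 15.
Area = 15 * 5 = 75.

75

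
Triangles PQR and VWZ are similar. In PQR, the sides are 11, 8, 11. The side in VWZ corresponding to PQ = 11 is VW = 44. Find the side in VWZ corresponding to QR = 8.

k = 44/11 = 4. WZ = 4 * 8 = 32.

32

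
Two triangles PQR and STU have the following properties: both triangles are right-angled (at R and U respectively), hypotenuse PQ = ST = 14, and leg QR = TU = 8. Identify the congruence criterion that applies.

The given information provides:
both triangles are right-angled (at R and U respectively), hypotenuse PQ = ST = 14, and leg QR = TU = 8
This matches the HL congruence theorem.
The hypotenuse and one leg of two right triangles are equal (Hypotenuse-Leg).

HL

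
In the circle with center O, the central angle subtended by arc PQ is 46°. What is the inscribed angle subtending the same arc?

By the inscribed angle theorem, the inscribed angle is half the central angle.
Inscribed angle = 46° / 2 = 23°

23°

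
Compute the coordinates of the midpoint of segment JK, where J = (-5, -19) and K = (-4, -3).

The midpoint is the point halfway along the segment.
Move half the horizontal distance: -5 + (-4 - -5)/2 = -5 + 1/2 = -9/2
Move half the vertical distance: -19 + (-3 - -19)/2 = -19 + 16/2 = -11
Midpoint = (-9/2, -11)

(-9/2, -11)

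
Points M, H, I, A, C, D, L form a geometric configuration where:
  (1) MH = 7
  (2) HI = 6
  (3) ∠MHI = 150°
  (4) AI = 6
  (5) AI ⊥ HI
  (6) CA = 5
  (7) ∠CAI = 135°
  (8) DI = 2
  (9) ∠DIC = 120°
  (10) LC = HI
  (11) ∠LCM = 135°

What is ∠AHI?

Step 1: By the law of cosines on triangle HIA: HA² = 6² + 6² − 2·6·6·cos(90°) = 72, so HA = 6·√2.
Step 2: By the inverse law of cosines on triangle AHI: cos(∠AHI) = ((6·√2)² + 6² − 6²) / (2·6·√2·6) = 72/101.82 = 0.7071, so ∠AHI = 45°.

Therefore, the measure of angle ∠AHI = 45°.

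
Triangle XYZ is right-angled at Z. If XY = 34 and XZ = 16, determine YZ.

By the Pythagorean theorem: YZ^2 = XY^2 - XZ^2
YZ^2 = 34^2 - 16^2 = 1156 - 256 = 900
YZ = sqrt(900) = 30

30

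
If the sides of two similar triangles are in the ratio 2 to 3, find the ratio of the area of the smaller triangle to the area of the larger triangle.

The ratio of areas of similar triangles equals the square of the side ratio.
Side ratio = 2:3
Area ratio = (2/3)^2 = 4/9 = 4:9

4:9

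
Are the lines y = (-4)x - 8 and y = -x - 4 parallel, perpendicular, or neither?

Slope of line 1: m1 = -4
Slope of line 2: m2 = -1
m1 != m2 (-4 != -1), so not parallel.
m1 * m2 = (-4) * (-1) = 4 != -1, so not perpendicular.
The lines are neither parallel nor perpendicular.

Neither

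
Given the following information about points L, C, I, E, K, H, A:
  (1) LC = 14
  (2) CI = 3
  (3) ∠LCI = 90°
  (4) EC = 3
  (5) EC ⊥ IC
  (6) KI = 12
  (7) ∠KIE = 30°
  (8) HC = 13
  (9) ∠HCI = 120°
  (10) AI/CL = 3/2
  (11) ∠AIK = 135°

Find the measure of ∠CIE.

Step 1: By the law of cosines on triangle ICE: IE² = 3² + 3² − 2·3·3·cos(90°) = 18, so IE = 3·√2.
Step 2: By the inverse law of cosines on triangle CIE: cos(∠CIE) = (3² + (3·√2)² − 3²) / (2·3·3·√2) = 18/25.46 = 0.7071, so ∠CIE = 45°.

Therefore, the measure of angle ∠CIE = 45°.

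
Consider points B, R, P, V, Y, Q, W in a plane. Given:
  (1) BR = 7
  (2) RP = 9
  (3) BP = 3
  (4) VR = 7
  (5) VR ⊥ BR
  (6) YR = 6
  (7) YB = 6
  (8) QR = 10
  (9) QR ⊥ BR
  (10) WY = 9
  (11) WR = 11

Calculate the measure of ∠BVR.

Step 1: By the law of cosines on triangle VRB: VB² = 7² + 7² − 2·7·7·cos(90°) = 98, so VB = 7·√2.
Step 2: By the inverse law of cosines on triangle BVR: cos(∠BVR) = ((7·√2)² + 7² − 7²) / (2·7·√2·7) = 98/138.59 = 0.7071, so ∠BVR = 45°.

Therefore, the measure of angle ∠BVR = 45°.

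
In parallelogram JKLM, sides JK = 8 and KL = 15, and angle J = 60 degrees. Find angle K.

Opposite sides of a parallelogram are parallel, so consecutive angles form co-interior angles on a transversal.
Co-interior angles sum to 180°, giving angle K = 180 - 60 = 120 degrees.

120 degrees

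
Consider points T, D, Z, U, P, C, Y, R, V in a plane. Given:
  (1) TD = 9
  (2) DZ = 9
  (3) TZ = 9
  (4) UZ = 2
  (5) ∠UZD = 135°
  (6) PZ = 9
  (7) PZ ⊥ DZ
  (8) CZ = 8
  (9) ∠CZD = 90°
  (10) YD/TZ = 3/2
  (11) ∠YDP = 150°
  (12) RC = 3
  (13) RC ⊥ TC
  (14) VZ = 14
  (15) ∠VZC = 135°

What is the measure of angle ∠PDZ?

Step 1: By the law of cosines on triangle DZP: DP² = 9² + 9² − 2·9·9·cos(90°) = 162, so DP = 9·√2.
Step 2: By the inverse law of cosines on triangle PDZ: cos(∠PDZ) = ((9·√2)² + 9² − 9²) / (2·9·√2·9) = 162/229.1 = 0.7071, so ∠PDZ = 45°.

Therefore, the measure of angle ∠PDZ = 45°.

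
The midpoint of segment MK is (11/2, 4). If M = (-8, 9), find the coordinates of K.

Using the midpoint formula: M = ((x1 + x2)/2, (y1 + y2)/2)
We know M = (11/2, 4) and M = (-8, 9)
For x: 11/2 = (-8 + x2)/2, so x2 = 2*11/2 - -8 = 19
For y: 4 = (9 + y2)/2, so y2 = 2*4 - 9 = -1
K = (19, -1)

(19, -1)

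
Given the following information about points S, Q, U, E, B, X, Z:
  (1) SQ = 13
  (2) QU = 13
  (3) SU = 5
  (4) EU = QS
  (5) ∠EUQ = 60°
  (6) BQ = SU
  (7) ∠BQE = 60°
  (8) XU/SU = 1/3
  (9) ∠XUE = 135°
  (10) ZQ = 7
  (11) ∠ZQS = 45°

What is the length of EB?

From the given relations: EU = QS = 13; BQ = SU = 5.
Step 1: By the law of cosines on triangle EUQ: EQ² = 13² + 13² − 2·13·13·cos(60°) = 169, so EQ = 13.
Step 2: By the law of cosines on triangle EQB: EB² = 13² + 5² − 2·13·5·cos(60°) = 129, so EB = √129.

Therefore, the length of EB = √129.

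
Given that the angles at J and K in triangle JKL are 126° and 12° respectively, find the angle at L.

Let angle L = x. Then 126 + 12 + x = 180.
x = 180 - 138 = 42 degrees.

42 degrees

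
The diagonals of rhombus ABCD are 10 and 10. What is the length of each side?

In a rhombus, the diagonals bisect each other perpendicularly, creating four congruent right triangles.
Each triangle has legs 5 (half of 10) and 5 (half of 10).
The hypotenuse of each right triangle is a side of the rhombus:
side = sqrt(5^2 + 5^2) = sqrt(50) = 5*sqrt(2)

5*sqrt(2)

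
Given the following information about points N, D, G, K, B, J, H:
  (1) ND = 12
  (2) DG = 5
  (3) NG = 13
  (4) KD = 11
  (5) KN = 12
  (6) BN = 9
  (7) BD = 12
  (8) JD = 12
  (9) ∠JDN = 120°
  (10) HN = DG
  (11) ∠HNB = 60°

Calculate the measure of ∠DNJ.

Step 1: By the law of cosines on triangle NDJ: NJ² = 12² + 12² − 2·12·12·cos(120°) = 432, so NJ = 12·√3.
Step 2: By the inverse law of cosines on triangle DNJ: cos(∠DNJ) = (12² + (12·√3)² − 12²) / (2·12·12·√3) = 432/498.83 = 0.866, so ∠DNJ = 30°.

Therefore, the measure of angle ∠DNJ = 30°.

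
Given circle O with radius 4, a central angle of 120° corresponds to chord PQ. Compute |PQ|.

Drop a perpendicular from the center to the chord, bisecting both the chord and the central angle.
Each half-chord = r sin(θ/2) = 4 sin(60°).
The full chord = 2 × 4 × sin(60°) = 4*sqrt(3).

4*sqrt(3)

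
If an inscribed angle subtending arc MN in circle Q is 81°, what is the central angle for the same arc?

Central angle = 2 × 81° = 162° (inscribed angle theorem).

162°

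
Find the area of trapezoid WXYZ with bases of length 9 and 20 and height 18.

Area = (9 + 20) * 18 / 2 = 522 / 2 = 261

261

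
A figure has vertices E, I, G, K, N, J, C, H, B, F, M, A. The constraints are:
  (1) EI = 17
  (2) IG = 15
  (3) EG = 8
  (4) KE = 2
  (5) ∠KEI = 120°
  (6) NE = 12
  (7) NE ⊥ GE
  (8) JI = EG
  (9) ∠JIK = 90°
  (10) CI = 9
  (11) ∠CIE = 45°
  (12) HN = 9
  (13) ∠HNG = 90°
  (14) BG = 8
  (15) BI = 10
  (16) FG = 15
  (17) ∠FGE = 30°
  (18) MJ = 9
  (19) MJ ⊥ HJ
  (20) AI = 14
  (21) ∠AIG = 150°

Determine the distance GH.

Step 1: By the law of cosines on triangle GEN: GN² = 8² + 12² − 2·8·12·cos(90°) = 208, so GN = 4·√13.
Step 2: By the law of cosines on triangle GNH: GH² = (4·√13)² + 9² − 2·4·√13·9·cos(90°) = 289, so GH = 17.

Therefore, the length of GH = 17.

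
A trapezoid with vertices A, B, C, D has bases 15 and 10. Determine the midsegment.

midsegment = (15 + 10) / 2 = 25 / 2 = 25/2

25/2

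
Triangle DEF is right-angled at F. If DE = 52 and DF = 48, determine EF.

By the Pythagorean theorem: EF^2 = DE^2 - DF^2
EF^2 = 52^2 - 48^2 = 2704 - 2304 = 400
EF = sqrt(400) = 20

20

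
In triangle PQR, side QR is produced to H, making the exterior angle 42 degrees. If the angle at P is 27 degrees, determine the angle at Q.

By the exterior angle theorem: exterior angle = sum of remote interior angles.
42 = 27 + angle Q
angle Q = 42 - 27 = 15 degrees

15 degrees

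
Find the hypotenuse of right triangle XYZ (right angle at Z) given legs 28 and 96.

In a right triangle, the square of the hypotenuse equals the sum of the squares of the two legs.
The legs are 28 and 96, so the hypotenuse = sqrt(784 + 9216) = sqrt(10000) = 100.

100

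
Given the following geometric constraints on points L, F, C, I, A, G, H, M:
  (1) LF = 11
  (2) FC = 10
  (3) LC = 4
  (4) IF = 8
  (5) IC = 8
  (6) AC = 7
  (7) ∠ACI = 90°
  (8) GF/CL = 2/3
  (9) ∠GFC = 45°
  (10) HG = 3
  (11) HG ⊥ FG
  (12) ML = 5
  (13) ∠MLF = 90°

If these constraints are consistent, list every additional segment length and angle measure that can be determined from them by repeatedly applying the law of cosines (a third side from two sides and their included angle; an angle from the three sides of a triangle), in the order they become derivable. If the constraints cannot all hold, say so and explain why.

The constraints are consistent. Derivable facts, in order:
After 1 step:
- CG ≈ 8.33
- FH ≈ 4.01
- FM = √146
- IA = √113
- ∠CFI = 51.32°
- ∠CFL = 21.28°
- ∠CIF = 77.36°
- ∠CLF = 65.14°
- ∠FCI = 51.32°
- ∠FCL = 93.58°
After 2 steps:
- ∠AIC = 41.19°
- ∠CAI = 48.81°
- ∠CGF = 121.92°
- ∠FCG = 13.08°
- ∠FHG = 41.63°
- ∠FML = 65.56°
- ∠GFH = 48.37°
- ∠LFM = 24.44°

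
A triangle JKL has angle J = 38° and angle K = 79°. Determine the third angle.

Let angle L = x. Then 38 + 79 + x = 180.
x = 180 - 117 = 63 degrees.

63 degrees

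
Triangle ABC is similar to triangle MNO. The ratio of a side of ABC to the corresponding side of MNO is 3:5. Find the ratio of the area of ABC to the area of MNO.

Area ratio = (side ratio)^2 = (3/5)^2 = 9:25.

9:25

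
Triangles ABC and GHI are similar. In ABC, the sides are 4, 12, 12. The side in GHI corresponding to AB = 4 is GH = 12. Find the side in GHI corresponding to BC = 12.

k = 12/4 = 3. HI = 3 * 12 = 36.

36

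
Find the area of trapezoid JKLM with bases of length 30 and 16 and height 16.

A trapezoid's area equals the midsegment times the height.
The midsegment is (30 + 16) / 2 = 23.
Area = 23 * 16 = 368.

368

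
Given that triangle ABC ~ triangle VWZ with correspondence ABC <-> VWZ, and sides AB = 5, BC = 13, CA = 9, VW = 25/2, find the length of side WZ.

k = 25/2/5 = 5/2. WZ = 5/2 * 13 = 65/2.

65/2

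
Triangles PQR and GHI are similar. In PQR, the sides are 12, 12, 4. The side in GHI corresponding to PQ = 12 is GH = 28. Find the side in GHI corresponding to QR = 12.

Similar triangles have proportional sides. Setting up the proportion:
GH / PQ = HI / QR
28 / 12 = HI / 12
HI = 12 * 28 / 12 = 28.

28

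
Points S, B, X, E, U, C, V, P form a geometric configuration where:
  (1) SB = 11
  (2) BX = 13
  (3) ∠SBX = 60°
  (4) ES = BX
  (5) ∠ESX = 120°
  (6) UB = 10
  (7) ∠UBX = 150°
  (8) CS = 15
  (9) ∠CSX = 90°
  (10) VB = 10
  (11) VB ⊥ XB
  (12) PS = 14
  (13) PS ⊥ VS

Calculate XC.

Step 1: By the law of cosines on triangle XBS: XS² = 13² + 11² − 2·13·11·cos(60°) = 147, so XS = 7·√3.
Step 2: By the law of cosines on triangle XSC: XC² = (7·√3)² + 15² − 2·7·√3·15·cos(90°) = 372, so XC = 2·√93.

Therefore, the length of XC = 2·√93.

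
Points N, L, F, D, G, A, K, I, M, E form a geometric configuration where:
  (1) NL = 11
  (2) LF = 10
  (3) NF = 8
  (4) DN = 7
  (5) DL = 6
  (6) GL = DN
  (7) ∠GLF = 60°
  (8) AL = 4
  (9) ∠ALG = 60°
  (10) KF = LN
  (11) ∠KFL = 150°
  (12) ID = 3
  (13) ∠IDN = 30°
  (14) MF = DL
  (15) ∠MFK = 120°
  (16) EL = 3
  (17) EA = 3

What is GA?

From the given relations: GL = DN = 7.
Step 1: By the law of cosines on triangle GLA: GA² = 7² + 4² − 2·7·4·cos(60°) = 37, so GA = √37.

Therefore, the length of GA = √37.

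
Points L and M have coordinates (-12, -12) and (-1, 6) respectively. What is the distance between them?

d = sqrt((-1 - -12)^2 + (6 - -12)^2)
d = sqrt(11^2 + 18^2)
d = sqrt(121 + 324)
d = sqrt(445)

sqrt(445)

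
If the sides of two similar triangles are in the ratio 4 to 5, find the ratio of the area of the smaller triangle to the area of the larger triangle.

Area scales with the square of linear dimensions. If every length is multiplied by 4/5, then the area is multiplied by (4/5)^2 = 16/25.
The area ratio is 16:25.

16:25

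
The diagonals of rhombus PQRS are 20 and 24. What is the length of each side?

Half-diagonals are 10 and 12. side = sqrt(10^2 + 12^2) = sqrt(244) = 2*sqrt(61)

2*sqrt(61)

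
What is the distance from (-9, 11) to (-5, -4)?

d = sqrt((4)^2 + (-15)^2) = sqrt(241)

sqrt(241)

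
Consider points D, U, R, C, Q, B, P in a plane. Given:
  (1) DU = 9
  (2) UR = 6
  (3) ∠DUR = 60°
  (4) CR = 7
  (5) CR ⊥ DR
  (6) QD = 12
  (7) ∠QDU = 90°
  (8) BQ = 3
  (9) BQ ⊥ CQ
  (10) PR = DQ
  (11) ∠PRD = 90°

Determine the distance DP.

From the given relations: PR = DQ = 12.
Step 1: By the law of cosines on triangle DUR: DR² = 9² + 6² − 2·9·6·cos(60°) = 63, so DR = 3·√7.
Step 2: By the law of cosines on triangle DRP: DP² = (3·√7)² + 12² − 2·3·√7·12·cos(90°) = 207, so DP = 3·√23.

Therefore, the length of DP = 3·√23.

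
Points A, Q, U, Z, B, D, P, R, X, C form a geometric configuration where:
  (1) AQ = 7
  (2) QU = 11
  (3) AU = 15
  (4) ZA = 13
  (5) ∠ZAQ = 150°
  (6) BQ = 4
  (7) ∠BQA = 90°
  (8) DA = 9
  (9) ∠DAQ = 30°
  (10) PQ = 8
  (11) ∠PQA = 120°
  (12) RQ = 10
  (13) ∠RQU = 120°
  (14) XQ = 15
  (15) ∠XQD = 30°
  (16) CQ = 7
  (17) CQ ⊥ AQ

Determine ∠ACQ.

Step 1: By the law of cosines on triangle CQA: CA² = 7² + 7² − 2·7·7·cos(90°) = 98, so CA = 7·√2.
Step 2: By the inverse law of cosines on triangle ACQ: cos(∠ACQ) = ((7·√2)² + 7² − 7²) / (2·7·√2·7) = 98/138.59 = 0.7071, so ∠ACQ = 45°.

Therefore, the measure of angle ∠ACQ = 45°.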